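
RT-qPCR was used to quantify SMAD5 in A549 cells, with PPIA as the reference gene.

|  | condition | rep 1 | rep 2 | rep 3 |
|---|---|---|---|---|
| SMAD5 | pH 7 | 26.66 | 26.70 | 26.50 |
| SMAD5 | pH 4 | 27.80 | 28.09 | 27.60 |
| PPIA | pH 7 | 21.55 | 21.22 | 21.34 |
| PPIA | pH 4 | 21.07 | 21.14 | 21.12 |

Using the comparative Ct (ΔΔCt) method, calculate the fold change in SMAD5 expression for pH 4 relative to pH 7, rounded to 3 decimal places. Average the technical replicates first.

Mean Ct: SMAD5 pH 7 26.620; SMAD5 pH 4 27.830; PPIA pH 7 21.370; PPIA pH 4 21.110
ΔCt(pH 7) = 26.620 − 21.370 = 5.250
ΔCt(pH 4) = 27.830 − 21.110 = 6.720
ΔΔCt = 6.720 − 5.250 = 1.470
Fold change = 2^(−1.470) = 0.3610

0.361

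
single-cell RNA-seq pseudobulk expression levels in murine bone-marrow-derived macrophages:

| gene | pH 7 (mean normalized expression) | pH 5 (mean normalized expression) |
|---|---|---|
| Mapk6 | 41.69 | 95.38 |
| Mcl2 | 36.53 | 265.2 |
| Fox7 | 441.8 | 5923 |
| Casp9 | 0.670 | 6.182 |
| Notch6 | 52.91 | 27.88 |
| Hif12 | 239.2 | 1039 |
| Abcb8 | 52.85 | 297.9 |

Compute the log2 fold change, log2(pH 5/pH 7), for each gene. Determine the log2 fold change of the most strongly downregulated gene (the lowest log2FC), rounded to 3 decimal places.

log2(95.38/41.69) = 1.194  (Mapk6)
log2(265.2/36.53) = 2.860  (Mcl2)
log2(5923/441.8) = 3.745  (Fox7)
log2(6.182/0.670) = 3.206  (Casp9)
log2(27.88/52.91) = -0.924  (Notch6)
log2(1039/239.2) = 2.119  (Hif12)
log2(297.9/52.85) = 2.495  (Abcb8)
Notch6 is most strongly downregulated.

-0.924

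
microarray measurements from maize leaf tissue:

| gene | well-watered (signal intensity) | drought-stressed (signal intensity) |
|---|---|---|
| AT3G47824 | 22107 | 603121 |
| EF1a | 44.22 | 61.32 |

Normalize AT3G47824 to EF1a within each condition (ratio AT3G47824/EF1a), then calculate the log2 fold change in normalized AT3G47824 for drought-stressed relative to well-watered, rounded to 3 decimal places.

4.298

AT3G47824/EF1a (well-watered) = 22107 / 44.22 = 499.93
AT3G47824/EF1a (drought-stressed) = 603121 / 61.32 = 9835.6
Fold change = 9835.6 / 499.93 = 19.6739
log2(19.6739) = 4.2982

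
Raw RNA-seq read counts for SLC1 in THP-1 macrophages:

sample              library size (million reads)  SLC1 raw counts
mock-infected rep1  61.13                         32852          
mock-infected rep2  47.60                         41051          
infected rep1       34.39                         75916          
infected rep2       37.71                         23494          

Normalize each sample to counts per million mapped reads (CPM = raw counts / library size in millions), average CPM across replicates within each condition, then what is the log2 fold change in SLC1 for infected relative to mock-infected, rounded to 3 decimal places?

CPM(mock-infected rep1) = 32852 / 61.13 = 537.4121
CPM(mock-infected rep2) = 41051 / 47.60 = 862.4160
CPM(infected rep1) = 75916 / 34.39 = 2207.5022
CPM(infected rep2) = 23494 / 37.71 = 623.0178
mean CPM(mock-infected) = 699.9140; mean CPM(infected) = 1415.2600
Fold change = 1415.2600 / 699.9140 = 2.02205
log2(2.02205) = 1.0158

1.016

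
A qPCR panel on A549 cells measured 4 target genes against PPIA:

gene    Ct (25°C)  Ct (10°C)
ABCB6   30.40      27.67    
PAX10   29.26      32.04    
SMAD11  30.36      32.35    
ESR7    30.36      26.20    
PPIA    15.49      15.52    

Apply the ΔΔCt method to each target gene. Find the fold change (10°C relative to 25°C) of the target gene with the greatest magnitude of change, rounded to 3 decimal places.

ABCB6: ΔΔCt = (27.67−15.52) − (30.40−15.49) = 12.15 − 14.91 = -2.76; fold change = 2^2.76 = 6.774
PAX10: ΔΔCt = (32.04−15.52) − (29.26−15.49) = 16.52 − 13.77 = 2.75; fold change = 2^-2.75 = 0.149
SMAD11: ΔΔCt = (32.35−15.52) − (30.36−15.49) = 16.83 − 14.87 = 1.96; fold change = 2^-1.96 = 0.257
ESR7: ΔΔCt = (26.20−15.52) − (30.36−15.49) = 10.68 − 14.87 = -4.19; fold change = 2^4.19 = 18.252
ESR7 has the largest |ΔΔCt| = 4.19.

18.252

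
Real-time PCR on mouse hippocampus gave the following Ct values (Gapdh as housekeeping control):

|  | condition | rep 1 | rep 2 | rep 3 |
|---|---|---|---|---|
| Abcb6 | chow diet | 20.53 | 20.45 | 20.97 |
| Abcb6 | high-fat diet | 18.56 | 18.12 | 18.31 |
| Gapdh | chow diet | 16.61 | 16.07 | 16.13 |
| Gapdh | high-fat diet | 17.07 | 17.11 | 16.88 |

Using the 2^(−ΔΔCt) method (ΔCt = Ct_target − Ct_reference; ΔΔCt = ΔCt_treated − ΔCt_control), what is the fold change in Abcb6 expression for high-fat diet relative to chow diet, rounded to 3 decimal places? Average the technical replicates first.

Mean Ct: Abcb6 chow diet 20.650; Abcb6 high-fat diet 18.330; Gapdh chow diet 16.270; Gapdh high-fat diet 17.020
ΔCt(chow diet) = 20.650 − 16.270 = 4.380
ΔCt(high-fat diet) = 18.330 − 17.020 = 1.310
ΔΔCt = 1.310 − 4.380 = -3.070
Fold change = 2^(−(-3.070)) = 2^3.070 = 8.3977

8.398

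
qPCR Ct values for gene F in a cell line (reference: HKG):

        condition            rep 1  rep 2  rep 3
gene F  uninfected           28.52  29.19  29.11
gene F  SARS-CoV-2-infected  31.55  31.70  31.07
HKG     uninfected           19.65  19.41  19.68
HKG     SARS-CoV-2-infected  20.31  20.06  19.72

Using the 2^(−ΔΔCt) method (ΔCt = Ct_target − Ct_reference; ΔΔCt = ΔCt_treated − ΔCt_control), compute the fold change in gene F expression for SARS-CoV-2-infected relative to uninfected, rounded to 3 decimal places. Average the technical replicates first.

0.241

Mean Ct: gene F uninfected 28.940; gene F SARS-CoV-2-infected 31.440; HKG uninfected 19.580; HKG SARS-CoV-2-infected 20.030
ΔCt(uninfected) = 28.940 − 19.580 = 9.360
ΔCt(SARS-CoV-2-infected) = 31.440 − 20.030 = 11.410
ΔΔCt = 11.410 − 9.360 = 2.050
Fold change = 2^(−2.050) = 0.2415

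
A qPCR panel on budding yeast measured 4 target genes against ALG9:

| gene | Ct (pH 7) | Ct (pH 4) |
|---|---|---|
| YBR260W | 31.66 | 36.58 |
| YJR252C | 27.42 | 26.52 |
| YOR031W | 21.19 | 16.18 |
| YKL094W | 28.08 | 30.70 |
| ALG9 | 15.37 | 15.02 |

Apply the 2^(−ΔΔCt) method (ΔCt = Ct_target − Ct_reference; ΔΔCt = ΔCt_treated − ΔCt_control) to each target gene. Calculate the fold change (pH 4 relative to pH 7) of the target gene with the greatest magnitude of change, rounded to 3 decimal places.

YBR260W: ΔΔCt = (36.58−15.02) − (31.66−15.37) = 21.56 − 16.29 = 5.27; fold change = 2^-5.27 = 0.026
YJR252C: ΔΔCt = (26.52−15.02) − (27.42−15.37) = 11.50 − 12.05 = -0.55; fold change = 2^0.55 = 1.464
YOR031W: ΔΔCt = (16.18−15.02) − (21.19−15.37) = 1.16 − 5.82 = -4.66; fold change = 2^4.66 = 25.281
YKL094W: ΔΔCt = (30.70−15.02) − (28.08−15.37) = 15.68 − 12.71 = 2.97; fold change = 2^-2.97 = 0.128
YBR260W has the largest |ΔΔCt| = 5.27.

0.026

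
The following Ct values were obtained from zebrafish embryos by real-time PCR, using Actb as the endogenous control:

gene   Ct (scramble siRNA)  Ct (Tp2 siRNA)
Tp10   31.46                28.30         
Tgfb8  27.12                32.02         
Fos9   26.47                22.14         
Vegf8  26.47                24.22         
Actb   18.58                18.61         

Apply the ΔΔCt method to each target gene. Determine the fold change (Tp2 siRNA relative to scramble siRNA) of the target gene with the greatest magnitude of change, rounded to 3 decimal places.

Tp10: ΔΔCt = (28.30−18.61) − (31.46−18.58) = 9.69 − 12.88 = -3.19; fold change = 2^3.19 = 9.126
Tgfb8: ΔΔCt = (32.02−18.61) − (27.12−18.58) = 13.41 − 8.54 = 4.87; fold change = 2^-4.87 = 0.034
Fos9: ΔΔCt = (22.14−18.61) − (26.47−18.58) = 3.53 − 7.89 = -4.36; fold change = 2^4.36 = 20.535
Vegf8: ΔΔCt = (24.22−18.61) − (26.47−18.58) = 5.61 − 7.89 = -2.28; fold change = 2^2.28 = 4.857
Tgfb8 has the largest |ΔΔCt| = 4.87.

0.034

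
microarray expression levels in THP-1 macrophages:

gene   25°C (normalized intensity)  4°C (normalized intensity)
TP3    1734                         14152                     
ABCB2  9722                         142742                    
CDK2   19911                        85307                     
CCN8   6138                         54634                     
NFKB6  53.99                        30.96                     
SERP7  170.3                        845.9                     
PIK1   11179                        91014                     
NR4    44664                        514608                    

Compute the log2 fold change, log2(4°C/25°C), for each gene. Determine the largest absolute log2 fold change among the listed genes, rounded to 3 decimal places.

log2(14152/1734) = 3.029  (TP3)
log2(142742/9722) = 3.876  (ABCB2)
log2(85307/19911) = 2.099  (CDK2)
log2(54634/6138) = 3.154  (CCN8)
log2(30.96/53.99) = -0.802  (NFKB6)
log2(845.9/170.3) = 2.312  (SERP7)
log2(91014/11179) = 3.025  (PIK1)
log2(514608/44664) = 3.526  (NR4)
The largest magnitude belongs to ABCB2.

3.876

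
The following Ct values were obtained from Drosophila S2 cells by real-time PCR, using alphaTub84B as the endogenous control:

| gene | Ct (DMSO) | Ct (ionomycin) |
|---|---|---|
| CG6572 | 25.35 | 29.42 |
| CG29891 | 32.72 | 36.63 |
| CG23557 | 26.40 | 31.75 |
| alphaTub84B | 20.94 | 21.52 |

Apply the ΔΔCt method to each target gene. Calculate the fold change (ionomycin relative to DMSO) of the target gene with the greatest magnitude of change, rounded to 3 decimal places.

CG6572: ΔΔCt = (29.42−21.52) − (25.35−20.94) = 7.90 − 4.41 = 3.49; fold change = 2^-3.49 = 0.089
CG29891: ΔΔCt = (36.63−21.52) − (32.72−20.94) = 15.11 − 11.78 = 3.33; fold change = 2^-3.33 = 0.099
CG23557: ΔΔCt = (31.75−21.52) − (26.40−20.94) = 10.23 − 5.46 = 4.77; fold change = 2^-4.77 = 0.037
CG23557 has the largest |ΔΔCt| = 4.77.

0.037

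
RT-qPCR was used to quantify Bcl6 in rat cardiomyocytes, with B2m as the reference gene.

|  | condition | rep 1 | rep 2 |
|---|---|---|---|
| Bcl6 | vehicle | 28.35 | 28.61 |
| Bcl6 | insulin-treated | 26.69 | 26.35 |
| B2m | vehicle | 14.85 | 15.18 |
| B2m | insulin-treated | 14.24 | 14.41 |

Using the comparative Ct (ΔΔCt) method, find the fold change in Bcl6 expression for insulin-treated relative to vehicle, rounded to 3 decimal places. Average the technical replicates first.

2.412

Mean Ct: Bcl6 vehicle 28.480; Bcl6 insulin-treated 26.520; B2m vehicle 15.015; B2m insulin-treated 14.325
ΔCt(vehicle) = 28.480 − 15.015 = 13.465
ΔCt(insulin-treated) = 26.520 − 14.325 = 12.195
ΔΔCt = 12.195 − 13.465 = -1.270
Fold change = 2^(−(-1.270)) = 2^1.270 = 2.4116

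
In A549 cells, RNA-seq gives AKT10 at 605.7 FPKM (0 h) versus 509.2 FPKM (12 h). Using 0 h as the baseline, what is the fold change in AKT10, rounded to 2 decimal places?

0.84

Fold change = 509.2 / 605.7 = 0.841
AKT10 is downregulated.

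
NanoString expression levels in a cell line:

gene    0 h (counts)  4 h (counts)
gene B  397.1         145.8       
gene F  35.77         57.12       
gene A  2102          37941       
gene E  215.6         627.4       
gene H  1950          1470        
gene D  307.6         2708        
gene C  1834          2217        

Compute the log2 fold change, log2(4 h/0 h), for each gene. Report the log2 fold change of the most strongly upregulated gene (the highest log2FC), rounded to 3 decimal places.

log2(145.8/397.1) = -1.446  (gene B)
log2(57.12/35.77) = 0.675  (gene F)
log2(37941/2102) = 4.174  (gene A)
log2(627.4/215.6) = 1.541  (gene E)
log2(1470/1950) = -0.408  (gene H)
log2(2708/307.6) = 3.138  (gene D)
log2(2217/1834) = 0.274  (gene C)
gene A is most strongly upregulated.

4.174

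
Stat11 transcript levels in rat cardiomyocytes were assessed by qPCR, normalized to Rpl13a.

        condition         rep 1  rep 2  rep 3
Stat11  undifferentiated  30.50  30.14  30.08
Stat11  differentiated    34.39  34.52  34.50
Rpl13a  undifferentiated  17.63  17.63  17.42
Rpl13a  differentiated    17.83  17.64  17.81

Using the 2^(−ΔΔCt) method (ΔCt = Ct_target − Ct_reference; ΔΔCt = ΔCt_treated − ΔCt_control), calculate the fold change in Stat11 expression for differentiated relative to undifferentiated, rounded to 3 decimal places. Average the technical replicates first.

0.061

Mean Ct: Stat11 undifferentiated 30.240; Stat11 differentiated 34.470; Rpl13a undifferentiated 17.560; Rpl13a differentiated 17.760
ΔCt(undifferentiated) = 30.240 − 17.560 = 12.680
ΔCt(differentiated) = 34.470 − 17.760 = 16.710
ΔΔCt = 16.710 − 12.680 = 4.030
Fold change = 2^(−4.030) = 0.0612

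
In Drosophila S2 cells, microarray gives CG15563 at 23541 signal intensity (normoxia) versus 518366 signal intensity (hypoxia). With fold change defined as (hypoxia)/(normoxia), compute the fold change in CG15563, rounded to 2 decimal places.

Fold change = 518366 / 23541 = 22.020
CG15563 is upregulated.

22.02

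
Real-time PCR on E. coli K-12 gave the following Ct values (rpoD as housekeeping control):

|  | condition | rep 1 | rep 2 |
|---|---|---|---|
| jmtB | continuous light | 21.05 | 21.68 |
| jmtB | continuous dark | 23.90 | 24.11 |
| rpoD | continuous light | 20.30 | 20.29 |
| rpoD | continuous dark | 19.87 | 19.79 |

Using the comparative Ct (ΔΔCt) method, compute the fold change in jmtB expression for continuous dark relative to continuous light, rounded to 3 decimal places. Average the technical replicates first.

0.116

Mean Ct: jmtB continuous light 21.365; jmtB continuous dark 24.005; rpoD continuous light 20.295; rpoD continuous dark 19.830
ΔCt(continuous light) = 21.365 − 20.295 = 1.070
ΔCt(continuous dark) = 24.005 − 19.830 = 4.175
ΔΔCt = 4.175 − 1.070 = 3.105
Fold change = 2^(−3.105) = 0.1162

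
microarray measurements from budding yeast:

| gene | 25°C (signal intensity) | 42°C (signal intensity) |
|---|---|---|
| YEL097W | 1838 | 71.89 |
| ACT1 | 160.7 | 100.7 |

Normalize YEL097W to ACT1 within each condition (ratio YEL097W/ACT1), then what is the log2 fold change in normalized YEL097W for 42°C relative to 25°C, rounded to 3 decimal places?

YEL097W/ACT1 (25°C) = 1838 / 160.7 = 11.437
YEL097W/ACT1 (42°C) = 71.89 / 100.7 = 0.7139
Fold change = 0.7139 / 11.437 = 0.0624
log2(0.0624) = -4.0019

-4.002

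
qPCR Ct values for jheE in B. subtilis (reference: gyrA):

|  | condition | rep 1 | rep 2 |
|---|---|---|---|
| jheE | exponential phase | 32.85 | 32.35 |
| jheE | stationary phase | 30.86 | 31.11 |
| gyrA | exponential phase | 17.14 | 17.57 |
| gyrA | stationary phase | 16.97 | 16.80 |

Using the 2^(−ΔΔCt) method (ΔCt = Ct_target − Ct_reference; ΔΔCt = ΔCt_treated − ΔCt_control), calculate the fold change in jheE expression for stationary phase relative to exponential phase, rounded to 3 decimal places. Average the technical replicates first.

2.211

Mean Ct: jheE exponential phase 32.600; jheE stationary phase 30.985; gyrA exponential phase 17.355; gyrA stationary phase 16.885
ΔCt(exponential phase) = 32.600 − 17.355 = 15.245
ΔCt(stationary phase) = 30.985 − 16.885 = 14.100
ΔΔCt = 14.100 − 15.245 = -1.145
Fold change = 2^(−(-1.145)) = 2^1.145 = 2.2115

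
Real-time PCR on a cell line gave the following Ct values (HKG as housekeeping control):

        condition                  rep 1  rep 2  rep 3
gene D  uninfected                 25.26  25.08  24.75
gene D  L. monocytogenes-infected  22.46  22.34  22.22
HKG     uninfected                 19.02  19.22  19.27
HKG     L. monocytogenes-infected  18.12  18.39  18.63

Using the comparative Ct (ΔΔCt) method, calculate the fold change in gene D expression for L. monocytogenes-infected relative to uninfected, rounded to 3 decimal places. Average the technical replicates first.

3.732

Mean Ct: gene D uninfected 25.030; gene D L. monocytogenes-infected 22.340; HKG uninfected 19.170; HKG L. monocytogenes-infected 18.380
ΔCt(uninfected) = 25.030 − 19.170 = 5.860
ΔCt(L. monocytogenes-infected) = 22.340 − 18.380 = 3.960
ΔΔCt = 3.960 − 5.860 = -1.900
Fold change = 2^(−(-1.900)) = 2^1.900 = 3.7321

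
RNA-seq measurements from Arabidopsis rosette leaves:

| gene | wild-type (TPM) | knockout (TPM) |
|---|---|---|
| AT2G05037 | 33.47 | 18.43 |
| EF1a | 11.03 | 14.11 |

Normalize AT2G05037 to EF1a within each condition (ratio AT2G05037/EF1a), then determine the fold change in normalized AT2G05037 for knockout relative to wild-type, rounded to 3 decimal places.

0.430

AT2G05037/EF1a (wild-type) = 33.47 / 11.03 = 3.0345
AT2G05037/EF1a (knockout) = 18.43 / 14.11 = 1.3062
Fold change = 1.3062 / 3.0345 = 0.4304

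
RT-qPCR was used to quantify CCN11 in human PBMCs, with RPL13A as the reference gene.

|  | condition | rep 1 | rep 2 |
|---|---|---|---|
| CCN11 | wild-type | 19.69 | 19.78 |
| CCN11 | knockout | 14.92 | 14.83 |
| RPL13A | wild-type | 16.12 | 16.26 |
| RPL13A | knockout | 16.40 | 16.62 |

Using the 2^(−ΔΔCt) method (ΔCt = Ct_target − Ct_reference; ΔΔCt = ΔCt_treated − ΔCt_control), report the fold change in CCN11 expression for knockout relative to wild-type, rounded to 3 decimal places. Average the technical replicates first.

Mean Ct: CCN11 wild-type 19.735; CCN11 knockout 14.875; RPL13A wild-type 16.190; RPL13A knockout 16.510
ΔCt(wild-type) = 19.735 − 16.190 = 3.545
ΔCt(knockout) = 14.875 − 16.510 = -1.635
ΔΔCt = -1.635 − 3.545 = -5.180
Fold change = 2^(−(-5.180)) = 2^5.180 = 36.2523

36.252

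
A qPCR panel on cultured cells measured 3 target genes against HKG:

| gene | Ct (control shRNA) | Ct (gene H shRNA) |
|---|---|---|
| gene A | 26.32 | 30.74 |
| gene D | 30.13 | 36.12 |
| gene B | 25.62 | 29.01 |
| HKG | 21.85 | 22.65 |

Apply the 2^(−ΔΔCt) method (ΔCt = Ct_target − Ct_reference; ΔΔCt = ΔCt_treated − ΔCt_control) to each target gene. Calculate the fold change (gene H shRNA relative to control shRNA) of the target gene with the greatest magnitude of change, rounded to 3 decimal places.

0.027

gene A: ΔΔCt = (30.74−22.65) − (26.32−21.85) = 8.09 − 4.47 = 3.62; fold change = 2^-3.62 = 0.081
gene D: ΔΔCt = (36.12−22.65) − (30.13−21.85) = 13.47 − 8.28 = 5.19; fold change = 2^-5.19 = 0.027
gene B: ΔΔCt = (29.01−22.65) − (25.62−21.85) = 6.36 − 3.77 = 2.59; fold change = 2^-2.59 = 0.166
gene D has the largest |ΔΔCt| = 5.19.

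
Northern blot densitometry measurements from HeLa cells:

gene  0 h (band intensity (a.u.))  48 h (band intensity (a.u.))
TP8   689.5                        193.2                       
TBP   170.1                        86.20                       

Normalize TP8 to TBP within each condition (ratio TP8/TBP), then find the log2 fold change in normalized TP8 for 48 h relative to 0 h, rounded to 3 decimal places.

TP8/TBP (0 h) = 689.5 / 170.1 = 4.0535
TP8/TBP (48 h) = 193.2 / 86.20 = 2.2413
Fold change = 2.2413 / 4.0535 = 0.5529
log2(0.5529) = -0.8548

-0.855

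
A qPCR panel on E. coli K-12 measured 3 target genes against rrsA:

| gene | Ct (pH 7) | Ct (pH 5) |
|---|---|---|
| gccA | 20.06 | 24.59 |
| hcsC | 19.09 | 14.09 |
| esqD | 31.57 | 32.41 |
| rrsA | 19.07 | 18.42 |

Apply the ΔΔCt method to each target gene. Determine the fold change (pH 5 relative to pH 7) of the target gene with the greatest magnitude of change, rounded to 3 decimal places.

0.028

gccA: ΔΔCt = (24.59−18.42) − (20.06−19.07) = 6.17 − 0.99 = 5.18; fold change = 2^-5.18 = 0.028
hcsC: ΔΔCt = (14.09−18.42) − (19.09−19.07) = -4.33 − 0.02 = -4.35; fold change = 2^4.35 = 20.393
esqD: ΔΔCt = (32.41−18.42) − (31.57−19.07) = 13.99 − 12.50 = 1.49; fold change = 2^-1.49 = 0.356
gccA has the largest |ΔΔCt| = 5.18.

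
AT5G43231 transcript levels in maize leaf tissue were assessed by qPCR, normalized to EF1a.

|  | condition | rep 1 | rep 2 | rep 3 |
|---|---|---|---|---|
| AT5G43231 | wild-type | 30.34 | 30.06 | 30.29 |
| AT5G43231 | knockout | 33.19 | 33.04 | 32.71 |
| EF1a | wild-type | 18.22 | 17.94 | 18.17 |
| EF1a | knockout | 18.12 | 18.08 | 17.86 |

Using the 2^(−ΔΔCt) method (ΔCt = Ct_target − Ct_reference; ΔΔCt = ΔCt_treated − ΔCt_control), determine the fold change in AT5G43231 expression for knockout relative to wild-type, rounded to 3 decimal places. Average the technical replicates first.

0.140

Mean Ct: AT5G43231 wild-type 30.230; AT5G43231 knockout 32.980; EF1a wild-type 18.110; EF1a knockout 18.020
ΔCt(wild-type) = 30.230 − 18.110 = 12.120
ΔCt(knockout) = 32.980 − 18.020 = 14.960
ΔΔCt = 14.960 − 12.120 = 2.840
Fold change = 2^(−2.840) = 0.1397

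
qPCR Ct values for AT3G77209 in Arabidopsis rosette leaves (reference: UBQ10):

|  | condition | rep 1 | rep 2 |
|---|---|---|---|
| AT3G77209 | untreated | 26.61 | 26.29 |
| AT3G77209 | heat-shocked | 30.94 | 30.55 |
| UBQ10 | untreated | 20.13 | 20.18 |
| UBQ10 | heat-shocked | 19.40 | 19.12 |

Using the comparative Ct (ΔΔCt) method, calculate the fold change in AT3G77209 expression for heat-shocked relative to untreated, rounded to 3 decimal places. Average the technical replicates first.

0.027

Mean Ct: AT3G77209 untreated 26.450; AT3G77209 heat-shocked 30.745; UBQ10 untreated 20.155; UBQ10 heat-shocked 19.260
ΔCt(untreated) = 26.450 − 20.155 = 6.295
ΔCt(heat-shocked) = 30.745 − 19.260 = 11.485
ΔΔCt = 11.485 − 6.295 = 5.190
Fold change = 2^(−5.190) = 0.0274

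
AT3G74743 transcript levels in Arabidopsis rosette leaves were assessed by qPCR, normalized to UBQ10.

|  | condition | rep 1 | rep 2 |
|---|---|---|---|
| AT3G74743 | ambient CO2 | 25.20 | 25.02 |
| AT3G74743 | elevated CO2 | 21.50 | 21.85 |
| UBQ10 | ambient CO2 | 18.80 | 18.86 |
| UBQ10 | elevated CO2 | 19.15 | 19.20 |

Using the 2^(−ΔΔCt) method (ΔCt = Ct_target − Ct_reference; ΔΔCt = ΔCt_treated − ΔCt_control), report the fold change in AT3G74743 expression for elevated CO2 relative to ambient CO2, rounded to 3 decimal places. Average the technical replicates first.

Mean Ct: AT3G74743 ambient CO2 25.110; AT3G74743 elevated CO2 21.675; UBQ10 ambient CO2 18.830; UBQ10 elevated CO2 19.175
ΔCt(ambient CO2) = 25.110 − 18.830 = 6.280
ΔCt(elevated CO2) = 21.675 − 19.175 = 2.500
ΔΔCt = 2.500 − 6.280 = -3.780
Fold change = 2^(−(-3.780)) = 2^3.780 = 13.7370

13.737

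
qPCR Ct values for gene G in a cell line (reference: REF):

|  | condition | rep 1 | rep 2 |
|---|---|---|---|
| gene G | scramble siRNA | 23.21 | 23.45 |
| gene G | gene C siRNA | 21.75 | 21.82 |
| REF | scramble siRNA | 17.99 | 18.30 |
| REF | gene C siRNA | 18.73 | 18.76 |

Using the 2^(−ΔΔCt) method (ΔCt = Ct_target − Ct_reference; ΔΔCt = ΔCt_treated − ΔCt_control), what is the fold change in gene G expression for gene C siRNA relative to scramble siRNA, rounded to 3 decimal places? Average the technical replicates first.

4.423

Mean Ct: gene G scramble siRNA 23.330; gene G gene C siRNA 21.785; REF scramble siRNA 18.145; REF gene C siRNA 18.745
ΔCt(scramble siRNA) = 23.330 − 18.145 = 5.185
ΔCt(gene C siRNA) = 21.785 − 18.745 = 3.040
ΔΔCt = 3.040 − 5.185 = -2.145
Fold change = 2^(−(-2.145)) = 2^2.145 = 4.4229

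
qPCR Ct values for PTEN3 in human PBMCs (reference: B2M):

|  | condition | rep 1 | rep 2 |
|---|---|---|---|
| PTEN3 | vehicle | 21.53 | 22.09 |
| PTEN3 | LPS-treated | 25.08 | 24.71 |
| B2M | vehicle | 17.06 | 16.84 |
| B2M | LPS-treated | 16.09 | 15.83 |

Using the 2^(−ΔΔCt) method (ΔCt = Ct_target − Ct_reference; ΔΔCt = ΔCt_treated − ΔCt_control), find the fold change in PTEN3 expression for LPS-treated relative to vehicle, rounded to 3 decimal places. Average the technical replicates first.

0.059

Mean Ct: PTEN3 vehicle 21.810; PTEN3 LPS-treated 24.895; B2M vehicle 16.950; B2M LPS-treated 15.960
ΔCt(vehicle) = 21.810 − 16.950 = 4.860
ΔCt(LPS-treated) = 24.895 − 15.960 = 8.935
ΔΔCt = 8.935 − 4.860 = 4.075
Fold change = 2^(−4.075) = 0.0593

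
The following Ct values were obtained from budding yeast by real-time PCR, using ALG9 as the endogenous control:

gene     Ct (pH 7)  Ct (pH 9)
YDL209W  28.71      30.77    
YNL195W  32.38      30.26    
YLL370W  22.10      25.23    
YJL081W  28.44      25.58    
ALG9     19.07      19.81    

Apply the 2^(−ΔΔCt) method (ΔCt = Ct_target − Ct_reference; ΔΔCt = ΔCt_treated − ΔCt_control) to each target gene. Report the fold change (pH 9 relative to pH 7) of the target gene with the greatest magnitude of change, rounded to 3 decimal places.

YDL209W: ΔΔCt = (30.77−19.81) − (28.71−19.07) = 10.96 − 9.64 = 1.32; fold change = 2^-1.32 = 0.401
YNL195W: ΔΔCt = (30.26−19.81) − (32.38−19.07) = 10.45 − 13.31 = -2.86; fold change = 2^2.86 = 7.260
YLL370W: ΔΔCt = (25.23−19.81) − (22.10−19.07) = 5.42 − 3.03 = 2.39; fold change = 2^-2.39 = 0.191
YJL081W: ΔΔCt = (25.58−19.81) − (28.44−19.07) = 5.77 − 9.37 = -3.60; fold change = 2^3.60 = 12.126
YJL081W has the largest |ΔΔCt| = 3.60.

12.126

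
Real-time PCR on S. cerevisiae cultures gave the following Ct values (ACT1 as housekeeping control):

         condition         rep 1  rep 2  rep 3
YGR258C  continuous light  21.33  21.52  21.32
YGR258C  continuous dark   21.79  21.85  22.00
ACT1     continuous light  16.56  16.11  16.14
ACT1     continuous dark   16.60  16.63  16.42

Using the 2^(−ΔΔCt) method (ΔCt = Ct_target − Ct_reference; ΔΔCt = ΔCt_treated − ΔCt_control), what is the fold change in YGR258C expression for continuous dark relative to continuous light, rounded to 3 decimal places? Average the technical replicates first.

0.865

Mean Ct: YGR258C continuous light 21.390; YGR258C continuous dark 21.880; ACT1 continuous light 16.270; ACT1 continuous dark 16.550
ΔCt(continuous light) = 21.390 − 16.270 = 5.120
ΔCt(continuous dark) = 21.880 − 16.550 = 5.330
ΔΔCt = 5.330 − 5.120 = 0.210
Fold change = 2^(−0.210) = 0.8645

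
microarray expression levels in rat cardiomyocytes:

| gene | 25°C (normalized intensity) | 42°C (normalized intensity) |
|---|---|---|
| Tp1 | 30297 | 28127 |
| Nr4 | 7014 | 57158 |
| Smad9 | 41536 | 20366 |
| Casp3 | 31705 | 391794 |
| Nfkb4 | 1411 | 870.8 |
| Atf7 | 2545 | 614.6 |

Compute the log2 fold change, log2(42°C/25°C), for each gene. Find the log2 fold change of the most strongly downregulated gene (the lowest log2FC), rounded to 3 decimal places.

-2.050

log2(28127/30297) = -0.107  (Tp1)
log2(57158/7014) = 3.027  (Nr4)
log2(20366/41536) = -1.028  (Smad9)
log2(391794/31705) = 3.627  (Casp3)
log2(870.8/1411) = -0.696  (Nfkb4)
log2(614.6/2545) = -2.050  (Atf7)
Atf7 is most strongly downregulated.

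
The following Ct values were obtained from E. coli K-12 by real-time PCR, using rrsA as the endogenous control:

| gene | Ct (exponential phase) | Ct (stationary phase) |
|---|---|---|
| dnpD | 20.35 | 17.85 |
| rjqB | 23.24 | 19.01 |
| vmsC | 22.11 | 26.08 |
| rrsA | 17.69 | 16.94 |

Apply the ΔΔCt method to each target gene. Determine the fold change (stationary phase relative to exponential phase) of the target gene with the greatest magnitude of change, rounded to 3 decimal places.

0.038

dnpD: ΔΔCt = (17.85−16.94) − (20.35−17.69) = 0.91 − 2.66 = -1.75; fold change = 2^1.75 = 3.364
rjqB: ΔΔCt = (19.01−16.94) − (23.24−17.69) = 2.07 − 5.55 = -3.48; fold change = 2^3.48 = 11.158
vmsC: ΔΔCt = (26.08−16.94) − (22.11−17.69) = 9.14 − 4.42 = 4.72; fold change = 2^-4.72 = 0.038
vmsC has the largest |ΔΔCt| = 4.72.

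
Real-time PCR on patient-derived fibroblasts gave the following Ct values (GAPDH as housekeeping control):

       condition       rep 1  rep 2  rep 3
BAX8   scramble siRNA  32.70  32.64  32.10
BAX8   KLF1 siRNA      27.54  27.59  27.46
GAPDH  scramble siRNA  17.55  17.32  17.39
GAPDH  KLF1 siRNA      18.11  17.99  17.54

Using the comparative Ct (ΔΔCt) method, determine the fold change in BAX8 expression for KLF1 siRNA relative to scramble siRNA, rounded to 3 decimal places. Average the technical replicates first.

Mean Ct: BAX8 scramble siRNA 32.480; BAX8 KLF1 siRNA 27.530; GAPDH scramble siRNA 17.420; GAPDH KLF1 siRNA 17.880
ΔCt(scramble siRNA) = 32.480 − 17.420 = 15.060
ΔCt(KLF1 siRNA) = 27.530 − 17.880 = 9.650
ΔΔCt = 9.650 − 15.060 = -5.410
Fold change = 2^(−(-5.410)) = 2^5.410 = 42.5179

42.518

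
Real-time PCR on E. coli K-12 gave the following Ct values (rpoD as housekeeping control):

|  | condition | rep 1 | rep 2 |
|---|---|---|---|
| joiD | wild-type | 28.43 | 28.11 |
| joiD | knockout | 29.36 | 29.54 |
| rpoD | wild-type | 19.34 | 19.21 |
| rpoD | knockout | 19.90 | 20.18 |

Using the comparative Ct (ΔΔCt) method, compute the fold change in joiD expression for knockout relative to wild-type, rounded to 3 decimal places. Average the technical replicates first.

0.750

Mean Ct: joiD wild-type 28.270; joiD knockout 29.450; rpoD wild-type 19.275; rpoD knockout 20.040
ΔCt(wild-type) = 28.270 − 19.275 = 8.995
ΔCt(knockout) = 29.450 − 20.040 = 9.410
ΔΔCt = 9.410 − 8.995 = 0.415
Fold change = 2^(−0.415) = 0.7500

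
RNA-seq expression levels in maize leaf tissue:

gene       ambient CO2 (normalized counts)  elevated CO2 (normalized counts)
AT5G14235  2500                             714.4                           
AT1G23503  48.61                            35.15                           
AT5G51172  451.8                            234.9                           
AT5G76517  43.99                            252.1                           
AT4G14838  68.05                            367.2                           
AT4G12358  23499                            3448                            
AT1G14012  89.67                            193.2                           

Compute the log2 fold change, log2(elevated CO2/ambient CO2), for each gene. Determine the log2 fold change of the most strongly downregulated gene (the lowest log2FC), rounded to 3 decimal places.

-2.769

log2(714.4/2500) = -1.807  (AT5G14235)
log2(35.15/48.61) = -0.468  (AT1G23503)
log2(234.9/451.8) = -0.944  (AT5G51172)
log2(252.1/43.99) = 2.519  (AT5G76517)
log2(367.2/68.05) = 2.432  (AT4G14838)
log2(3448/23499) = -2.769  (AT4G12358)
log2(193.2/89.67) = 1.107  (AT1G14012)
AT4G12358 is most strongly downregulated.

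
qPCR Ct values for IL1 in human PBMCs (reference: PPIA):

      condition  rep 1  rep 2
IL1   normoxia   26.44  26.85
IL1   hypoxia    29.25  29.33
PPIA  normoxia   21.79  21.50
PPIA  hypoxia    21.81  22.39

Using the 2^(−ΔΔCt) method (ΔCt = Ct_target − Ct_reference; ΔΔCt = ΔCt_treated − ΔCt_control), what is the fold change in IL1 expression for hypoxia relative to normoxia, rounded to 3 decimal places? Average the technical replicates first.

Mean Ct: IL1 normoxia 26.645; IL1 hypoxia 29.290; PPIA normoxia 21.645; PPIA hypoxia 22.100
ΔCt(normoxia) = 26.645 − 21.645 = 5.000
ΔCt(hypoxia) = 29.290 − 22.100 = 7.190
ΔΔCt = 7.190 − 5.000 = 2.190
Fold change = 2^(−2.190) = 0.2192

0.219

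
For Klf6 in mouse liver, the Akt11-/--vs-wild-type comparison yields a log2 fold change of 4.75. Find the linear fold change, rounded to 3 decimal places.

26.909

Fold change = 2^(4.75) = 26.9087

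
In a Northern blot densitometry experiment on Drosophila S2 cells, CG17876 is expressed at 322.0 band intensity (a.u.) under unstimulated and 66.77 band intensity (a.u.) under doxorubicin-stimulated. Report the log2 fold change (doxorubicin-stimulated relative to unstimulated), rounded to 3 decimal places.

-2.270

Fold change = 66.77 / 322.0 = 0.2074
log2(0.2074) = -2.2698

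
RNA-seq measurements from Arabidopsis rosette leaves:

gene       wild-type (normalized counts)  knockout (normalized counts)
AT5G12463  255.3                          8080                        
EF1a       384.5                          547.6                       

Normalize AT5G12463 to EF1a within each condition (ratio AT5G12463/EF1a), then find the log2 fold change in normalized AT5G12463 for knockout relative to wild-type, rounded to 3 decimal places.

AT5G12463/EF1a (wild-type) = 255.3 / 384.5 = 0.66398
AT5G12463/EF1a (knockout) = 8080 / 547.6 = 14.755
Fold change = 14.755 / 0.66398 = 22.2225
log2(22.2225) = 4.4740

4.474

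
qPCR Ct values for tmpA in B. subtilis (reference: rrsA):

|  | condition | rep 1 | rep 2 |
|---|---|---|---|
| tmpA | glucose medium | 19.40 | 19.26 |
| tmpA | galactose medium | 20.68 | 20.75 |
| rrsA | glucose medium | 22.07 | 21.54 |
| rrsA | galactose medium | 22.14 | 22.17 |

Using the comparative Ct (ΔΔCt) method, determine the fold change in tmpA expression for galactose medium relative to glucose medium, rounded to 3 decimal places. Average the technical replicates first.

0.488

Mean Ct: tmpA glucose medium 19.330; tmpA galactose medium 20.715; rrsA glucose medium 21.805; rrsA galactose medium 22.155
ΔCt(glucose medium) = 19.330 − 21.805 = -2.475
ΔCt(galactose medium) = 20.715 − 22.155 = -1.440
ΔΔCt = -1.440 − (-2.475) = 1.035
Fold change = 2^(−1.035) = 0.4880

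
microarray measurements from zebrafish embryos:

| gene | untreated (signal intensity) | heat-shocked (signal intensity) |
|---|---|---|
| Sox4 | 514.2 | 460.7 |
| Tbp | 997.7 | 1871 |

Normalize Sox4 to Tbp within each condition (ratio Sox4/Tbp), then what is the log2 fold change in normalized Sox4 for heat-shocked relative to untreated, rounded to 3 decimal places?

-1.066

Sox4/Tbp (untreated) = 514.2 / 997.7 = 0.51539
Sox4/Tbp (heat-shocked) = 460.7 / 1871 = 0.24623
Fold change = 0.24623 / 0.51539 = 0.4778
log2(0.4778) = -1.0656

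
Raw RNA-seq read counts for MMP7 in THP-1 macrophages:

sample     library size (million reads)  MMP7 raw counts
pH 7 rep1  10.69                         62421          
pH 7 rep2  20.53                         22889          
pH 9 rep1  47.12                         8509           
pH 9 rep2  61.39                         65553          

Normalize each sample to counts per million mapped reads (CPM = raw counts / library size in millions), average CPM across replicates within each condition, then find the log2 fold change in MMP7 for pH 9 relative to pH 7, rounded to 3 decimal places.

CPM(pH 7 rep1) = 62421 / 10.69 = 5839.1955
CPM(pH 7 rep2) = 22889 / 20.53 = 1114.9050
CPM(pH 9 rep1) = 8509 / 47.12 = 180.5815
CPM(pH 9 rep2) = 65553 / 61.39 = 1067.8123
mean CPM(pH 7) = 3477.0503; mean CPM(pH 9) = 624.1969
Fold change = 624.1969 / 3477.0503 = 0.17952
log2(0.17952) = -2.4778

-2.478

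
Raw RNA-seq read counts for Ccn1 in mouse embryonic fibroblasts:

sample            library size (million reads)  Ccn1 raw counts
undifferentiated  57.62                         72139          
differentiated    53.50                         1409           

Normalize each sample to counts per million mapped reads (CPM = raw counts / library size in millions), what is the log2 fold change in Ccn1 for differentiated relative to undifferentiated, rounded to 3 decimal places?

-5.571

CPM(undifferentiated) = 72139 / 57.62 = 1251.9785
CPM(differentiated) = 1409 / 53.50 = 26.3364
Fold change = 26.3364 / 1251.9785 = 0.02104
log2(0.02104) = -5.5710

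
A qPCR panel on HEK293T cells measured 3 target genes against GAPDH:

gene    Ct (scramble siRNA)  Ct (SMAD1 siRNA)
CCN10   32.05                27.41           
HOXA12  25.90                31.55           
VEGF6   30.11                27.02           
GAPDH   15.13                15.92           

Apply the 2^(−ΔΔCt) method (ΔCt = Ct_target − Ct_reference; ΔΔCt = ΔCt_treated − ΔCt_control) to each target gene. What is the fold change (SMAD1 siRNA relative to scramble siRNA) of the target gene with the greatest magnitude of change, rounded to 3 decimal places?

CCN10: ΔΔCt = (27.41−15.92) − (32.05−15.13) = 11.49 − 16.92 = -5.43; fold change = 2^5.43 = 43.111
HOXA12: ΔΔCt = (31.55−15.92) − (25.90−15.13) = 15.63 − 10.77 = 4.86; fold change = 2^-4.86 = 0.034
VEGF6: ΔΔCt = (27.02−15.92) − (30.11−15.13) = 11.10 − 14.98 = -3.88; fold change = 2^3.88 = 14.723
CCN10 has the largest |ΔΔCt| = 5.43.

43.111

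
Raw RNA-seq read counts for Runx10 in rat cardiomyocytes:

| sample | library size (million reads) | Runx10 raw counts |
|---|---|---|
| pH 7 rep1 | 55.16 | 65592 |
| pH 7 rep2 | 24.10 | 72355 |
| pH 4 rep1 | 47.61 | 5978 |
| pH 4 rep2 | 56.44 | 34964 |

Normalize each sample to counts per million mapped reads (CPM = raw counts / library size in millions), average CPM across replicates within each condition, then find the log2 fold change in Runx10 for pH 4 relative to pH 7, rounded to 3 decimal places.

-2.492

CPM(pH 7 rep1) = 65592 / 55.16 = 1189.1226
CPM(pH 7 rep2) = 72355 / 24.10 = 3002.2822
CPM(pH 4 rep1) = 5978 / 47.61 = 125.5619
CPM(pH 4 rep2) = 34964 / 56.44 = 619.4897
mean CPM(pH 7) = 2095.7024; mean CPM(pH 4) = 372.5258
Fold change = 372.5258 / 2095.7024 = 0.17776
log2(0.17776) = -2.4920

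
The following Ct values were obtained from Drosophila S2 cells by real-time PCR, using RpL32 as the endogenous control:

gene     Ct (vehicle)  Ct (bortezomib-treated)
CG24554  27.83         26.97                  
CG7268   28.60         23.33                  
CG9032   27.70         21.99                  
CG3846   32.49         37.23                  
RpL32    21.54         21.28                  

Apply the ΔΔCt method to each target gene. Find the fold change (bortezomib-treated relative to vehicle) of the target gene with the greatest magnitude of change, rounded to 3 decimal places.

43.713

CG24554: ΔΔCt = (26.97−21.28) − (27.83−21.54) = 5.69 − 6.29 = -0.60; fold change = 2^0.60 = 1.516
CG7268: ΔΔCt = (23.33−21.28) − (28.60−21.54) = 2.05 − 7.06 = -5.01; fold change = 2^5.01 = 32.223
CG9032: ΔΔCt = (21.99−21.28) − (27.70−21.54) = 0.71 − 6.16 = -5.45; fold change = 2^5.45 = 43.713
CG3846: ΔΔCt = (37.23−21.28) − (32.49−21.54) = 15.95 − 10.95 = 5.00; fold change = 2^-5.00 = 0.031
CG9032 has the largest |ΔΔCt| = 5.45.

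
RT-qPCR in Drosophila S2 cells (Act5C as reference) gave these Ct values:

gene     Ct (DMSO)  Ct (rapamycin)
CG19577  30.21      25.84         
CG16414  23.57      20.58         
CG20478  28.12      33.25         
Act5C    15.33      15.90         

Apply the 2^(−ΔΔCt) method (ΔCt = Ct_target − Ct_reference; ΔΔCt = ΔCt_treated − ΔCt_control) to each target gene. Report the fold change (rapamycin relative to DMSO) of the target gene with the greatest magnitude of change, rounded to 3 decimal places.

30.696

CG19577: ΔΔCt = (25.84−15.90) − (30.21−15.33) = 9.94 − 14.88 = -4.94; fold change = 2^4.94 = 30.696
CG16414: ΔΔCt = (20.58−15.90) − (23.57−15.33) = 4.68 − 8.24 = -3.56; fold change = 2^3.56 = 11.794
CG20478: ΔΔCt = (33.25−15.90) − (28.12−15.33) = 17.35 − 12.79 = 4.56; fold change = 2^-4.56 = 0.042
CG19577 has the largest |ΔΔCt| = 4.94.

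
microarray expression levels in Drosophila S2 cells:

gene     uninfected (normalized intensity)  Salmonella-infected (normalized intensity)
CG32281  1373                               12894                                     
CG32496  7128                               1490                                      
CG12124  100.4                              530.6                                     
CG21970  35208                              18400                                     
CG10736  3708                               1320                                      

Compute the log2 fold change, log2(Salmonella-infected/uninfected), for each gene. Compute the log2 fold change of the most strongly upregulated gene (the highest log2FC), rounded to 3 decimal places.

log2(12894/1373) = 3.231  (CG32281)
log2(1490/7128) = -2.258  (CG32496)
log2(530.6/100.4) = 2.402  (CG12124)
log2(18400/35208) = -0.936  (CG21970)
log2(1320/3708) = -1.490  (CG10736)
CG32281 is most strongly upregulated.

3.231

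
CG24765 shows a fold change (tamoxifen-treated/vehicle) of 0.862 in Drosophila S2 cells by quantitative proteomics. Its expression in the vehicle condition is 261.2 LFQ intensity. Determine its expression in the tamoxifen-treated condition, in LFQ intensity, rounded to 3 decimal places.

225.154

tamoxifen-treated expression = 261.2 × 0.862 = 225.154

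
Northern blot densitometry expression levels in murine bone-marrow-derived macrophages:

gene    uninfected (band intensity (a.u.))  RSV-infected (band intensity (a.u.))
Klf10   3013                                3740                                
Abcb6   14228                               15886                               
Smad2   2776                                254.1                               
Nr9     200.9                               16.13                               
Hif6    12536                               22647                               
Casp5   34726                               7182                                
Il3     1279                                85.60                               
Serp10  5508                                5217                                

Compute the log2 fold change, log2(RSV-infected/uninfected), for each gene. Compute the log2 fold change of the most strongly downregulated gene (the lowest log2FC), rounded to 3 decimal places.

-3.901

log2(3740/3013) = 0.312  (Klf10)
log2(15886/14228) = 0.159  (Abcb6)
log2(254.1/2776) = -3.450  (Smad2)
log2(16.13/200.9) = -3.639  (Nr9)
log2(22647/12536) = 0.853  (Hif6)
log2(7182/34726) = -2.274  (Casp5)
log2(85.60/1279) = -3.901  (Il3)
log2(5217/5508) = -0.078  (Serp10)
Il3 is most strongly downregulated.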